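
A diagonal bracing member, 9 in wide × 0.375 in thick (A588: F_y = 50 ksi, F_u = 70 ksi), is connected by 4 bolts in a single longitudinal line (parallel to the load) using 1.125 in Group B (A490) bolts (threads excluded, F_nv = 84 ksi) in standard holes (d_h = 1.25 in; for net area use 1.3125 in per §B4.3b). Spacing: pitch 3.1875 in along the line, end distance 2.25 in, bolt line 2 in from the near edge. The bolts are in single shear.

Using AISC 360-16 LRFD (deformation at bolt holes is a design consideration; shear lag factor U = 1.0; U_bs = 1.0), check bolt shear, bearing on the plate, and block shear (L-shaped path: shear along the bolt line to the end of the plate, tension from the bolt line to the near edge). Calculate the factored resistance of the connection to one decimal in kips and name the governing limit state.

Bolt shear: A_b = π(1.125)²/4 = 0.99402 in². φR_n = 0.75 × 84 × 0.99402 × 4 × 1 = 250.5 kips.
Bearing (0.375 in plate, F_u = 70 ksi): end bolts L_c = 2.25 − 1.25/2 = 1.625, R_n = min(1.2×1.625×0.375×70, 2.4×1.125×0.375×70) = 51.188 kips/bolt; interior L_c = 3.1875 − 1.25 = 1.9375, R_n = 61.031 kips/bolt. φR_n = 0.75 × (1×51.188 + 3×61.031) = 175.7 kips.
Block shear: shear path 1×[2.25+3×3.1875] = 1×11.8125 in, A_gv = 4.4297, A_nv = 1×(11.8125 − 3.5×1.3125)×0.375 = 2.707 in²; tension to near edge: (2 − 0.5×1.3125)×0.375 = 0.50391 in². R_n = min(0.6×70×2.707, 0.6×50×4.4297) + 1.0×70×0.50391 = min(113.69, 132.89) + 35.274 = 148.96 kips. φR_n = 0.75 × 148.96 = 111.7 kips.
Governing: min(250.5, 175.7, 111.7) = 111.7 kips → block shear.

111.7 kips (block shear governs)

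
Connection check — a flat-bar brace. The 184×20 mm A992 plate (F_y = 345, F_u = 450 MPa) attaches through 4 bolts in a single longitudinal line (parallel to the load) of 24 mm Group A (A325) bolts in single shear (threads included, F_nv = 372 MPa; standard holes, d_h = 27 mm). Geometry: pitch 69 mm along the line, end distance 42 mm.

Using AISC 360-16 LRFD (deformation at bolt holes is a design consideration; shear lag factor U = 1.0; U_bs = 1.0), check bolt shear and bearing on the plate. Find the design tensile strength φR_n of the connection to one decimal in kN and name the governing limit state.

Bolt shear: A_b = π(24)²/4 = 452.39 mm². φR_n = 0.75 × 372 × 452.39 × 4 × 1 = 504.9 kN.
Bearing (20 mm plate, F_u = 450 MPa): end bolts L_c = 42 − 27/2 = 28.5, R_n = min(1.2×28.5×20×450, 2.4×24×20×450) = 307.8 kN/bolt; interior L_c = 69 − 27 = 42, R_n = 453.6 kN/bolt. φR_n = 0.75 × (1×307.8 + 3×453.6) = 1251.5 kN.
Governing: min(504.9, 1251.5) = 504.9 kN → bolt shear.

504.9 kN (bolt shear governs)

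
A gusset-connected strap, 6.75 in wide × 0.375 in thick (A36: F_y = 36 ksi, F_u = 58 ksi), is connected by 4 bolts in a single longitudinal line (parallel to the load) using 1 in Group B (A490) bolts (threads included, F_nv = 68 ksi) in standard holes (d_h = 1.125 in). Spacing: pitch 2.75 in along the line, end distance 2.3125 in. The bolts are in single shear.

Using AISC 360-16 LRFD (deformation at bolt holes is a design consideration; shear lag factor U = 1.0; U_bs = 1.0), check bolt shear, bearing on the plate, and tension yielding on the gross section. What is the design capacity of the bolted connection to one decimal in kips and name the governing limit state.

82.0 kips (gross-section yield governs)

Bolt shear: A_b = π(1)²/4 = 0.7854 in². φR_n = 0.75 × 68 × 0.7854 × 4 × 1 = 160.2 kips.
Bearing (0.375 in plate, F_u = 58 ksi): end bolts L_c = 2.3125 − 1.125/2 = 1.75, R_n = min(1.2×1.75×0.375×58, 2.4×1×0.375×58) = 45.675 kips/bolt; interior L_c = 2.75 − 1.125 = 1.625, R_n = 42.413 kips/bolt. φR_n = 0.75 × (1×45.675 + 3×42.413) = 129.7 kips.
Tension yield (gross): A_g = 6.75×0.375 = 2.5313 in². φR_n = 0.90 × 36 × 2.5313 = 82.0 kips.
Governing: min(160.2, 129.7, 82.0) = 82.0 kips → gross-section yield.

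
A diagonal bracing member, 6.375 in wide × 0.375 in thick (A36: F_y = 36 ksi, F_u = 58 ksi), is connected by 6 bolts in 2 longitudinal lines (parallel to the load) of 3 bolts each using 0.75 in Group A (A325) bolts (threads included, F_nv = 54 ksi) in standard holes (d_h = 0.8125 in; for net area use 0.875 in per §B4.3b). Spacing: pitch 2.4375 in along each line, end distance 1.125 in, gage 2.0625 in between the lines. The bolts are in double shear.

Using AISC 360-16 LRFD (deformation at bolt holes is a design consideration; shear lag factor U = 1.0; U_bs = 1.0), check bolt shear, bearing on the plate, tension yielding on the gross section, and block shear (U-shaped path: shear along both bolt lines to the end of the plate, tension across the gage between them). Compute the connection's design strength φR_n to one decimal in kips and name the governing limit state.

Bolt shear: A_b = π(0.75)²/4 = 0.44179 in². φR_n = 0.75 × 54 × 0.44179 × 6 × 2 = 214.7 kips.
Bearing (0.375 in plate, F_u = 58 ksi): end bolts L_c = 1.125 − 0.8125/2 = 0.71875, R_n = min(1.2×0.71875×0.375×58, 2.4×0.75×0.375×58) = 18.759 kips/bolt; interior L_c = 2.4375 − 0.8125 = 1.625, R_n = 39.15 kips/bolt. φR_n = 0.75 × (2×18.759 + 4×39.15) = 145.6 kips.
Tension yield (gross): A_g = 6.375×0.375 = 2.3906 in². φR_n = 0.90 × 36 × 2.3906 = 77.5 kips.
Block shear: shear path 2×[1.125+2×2.4375] = 2×6 in, A_gv = 4.5, A_nv = 2×(6 − 2.5×0.875)×0.375 = 2.8594 in²; tension across gage: (2.0625 − 1×0.875)×0.375 = 0.44531 in². R_n = min(0.6×58×2.8594, 0.6×36×4.5) + 1.0×58×0.44531 = min(99.507, 97.2) + 25.828 = 123.03 kips. φR_n = 0.75 × 123.03 = 92.3 kips.
Governing: min(214.7, 145.6, 77.5, 92.3) = 77.5 kips → gross-section yield.

77.5 kips (gross-section yield governs)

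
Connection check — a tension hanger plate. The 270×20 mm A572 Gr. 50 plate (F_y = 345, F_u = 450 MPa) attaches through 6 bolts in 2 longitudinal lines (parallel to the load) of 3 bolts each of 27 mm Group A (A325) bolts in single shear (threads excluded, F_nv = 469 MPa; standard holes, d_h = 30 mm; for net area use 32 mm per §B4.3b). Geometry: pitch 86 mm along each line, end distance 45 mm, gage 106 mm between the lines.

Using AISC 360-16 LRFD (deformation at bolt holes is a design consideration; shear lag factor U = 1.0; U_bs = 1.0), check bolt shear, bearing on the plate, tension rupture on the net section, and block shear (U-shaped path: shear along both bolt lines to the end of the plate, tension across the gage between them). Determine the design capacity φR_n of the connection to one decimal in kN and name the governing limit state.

Bolt shear: A_b = π(27)²/4 = 572.56 mm². φR_n = 0.75 × 469 × 572.56 × 6 × 1 = 1208.4 kN.
Bearing (20 mm plate, F_u = 450 MPa): end bolts L_c = 45 − 30/2 = 30, R_n = min(1.2×30×20×450, 2.4×27×20×450) = 324 kN/bolt; interior L_c = 86 − 30 = 56, R_n = 583.2 kN/bolt. φR_n = 0.75 × (2×324 + 4×583.2) = 2235.6 kN.
Tension rupture (net): A_n = (270 − 2×32)×20 = 4120 mm² (U = 1.0, A_e = A_n). φR_n = 0.75 × 450 × 4120 = 1390.5 kN.
Block shear: shear path 2×[45+2×86] = 2×217 mm, A_gv = 8680, A_nv = 2×(217 − 2.5×32)×20 = 5480 mm²; tension across gage: (106 − 1×32)×20 = 1480 mm². R_n = min(0.6×450×5480, 0.6×345×8680) + 1.0×450×1480 = min(1479.6, 1796.8) + 666 = 2145.6 kN. φR_n = 0.75 × 2145.6 = 1609.2 kN.
Governing: min(1208.4, 2235.6, 1390.5, 1609.2) = 1208.4 kN → bolt shear.

1208.4 kN (bolt shear governs)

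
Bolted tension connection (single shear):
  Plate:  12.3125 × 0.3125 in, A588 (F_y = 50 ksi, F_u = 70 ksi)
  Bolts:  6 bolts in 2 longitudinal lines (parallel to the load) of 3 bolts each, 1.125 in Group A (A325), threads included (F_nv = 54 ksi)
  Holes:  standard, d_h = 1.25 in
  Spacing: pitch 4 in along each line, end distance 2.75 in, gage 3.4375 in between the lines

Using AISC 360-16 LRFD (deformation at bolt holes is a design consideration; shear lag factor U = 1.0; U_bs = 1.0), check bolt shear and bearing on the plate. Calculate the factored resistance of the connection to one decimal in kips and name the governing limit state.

Bolt shear: A_b = π(1.125)²/4 = 0.99402 in². φR_n = 0.75 × 54 × 0.99402 × 6 × 1 = 241.5 kips.
Bearing (0.3125 in plate, F_u = 70 ksi): end bolts L_c = 2.75 − 1.25/2 = 2.125, R_n = min(1.2×2.125×0.3125×70, 2.4×1.125×0.3125×70) = 55.781 kips/bolt; interior L_c = 4 − 1.25 = 2.75, R_n = 59.063 kips/bolt. φR_n = 0.75 × (2×55.781 + 4×59.063) = 260.9 kips.
Governing: min(241.5, 260.9) = 241.5 kips → bolt shear.

241.5 kips (bolt shear governs)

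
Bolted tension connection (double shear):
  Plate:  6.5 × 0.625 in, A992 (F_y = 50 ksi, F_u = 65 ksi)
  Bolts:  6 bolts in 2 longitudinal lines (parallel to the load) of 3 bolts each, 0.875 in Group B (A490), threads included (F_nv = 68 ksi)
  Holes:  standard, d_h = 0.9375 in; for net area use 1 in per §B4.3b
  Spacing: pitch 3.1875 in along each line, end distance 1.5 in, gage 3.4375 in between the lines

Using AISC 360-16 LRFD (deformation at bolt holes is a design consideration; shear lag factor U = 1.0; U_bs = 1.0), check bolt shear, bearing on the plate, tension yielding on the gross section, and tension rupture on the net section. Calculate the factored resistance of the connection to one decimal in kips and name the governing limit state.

137.1 kips (net-section rupture governs)

Bolt shear: A_b = π(0.875)²/4 = 0.60132 in². φR_n = 0.75 × 68 × 0.60132 × 6 × 2 = 368.0 kips.
Bearing (0.625 in plate, F_u = 65 ksi): end bolts L_c = 1.5 − 0.9375/2 = 1.03125, R_n = min(1.2×1.03125×0.625×65, 2.4×0.875×0.625×65) = 50.273 kips/bolt; interior L_c = 3.1875 − 0.9375 = 2.25, R_n = 85.313 kips/bolt. φR_n = 0.75 × (2×50.273 + 4×85.313) = 331.3 kips.
Tension yield (gross): A_g = 6.5×0.625 = 4.0625 in². φR_n = 0.90 × 50 × 4.0625 = 182.8 kips.
Tension rupture (net): A_n = (6.5 − 2×1)×0.625 = 2.8125 in² (U = 1.0, A_e = A_n). φR_n = 0.75 × 65 × 2.8125 = 137.1 kips.
Governing: min(368.0, 331.3, 182.8, 137.1) = 137.1 kips → net-section rupture.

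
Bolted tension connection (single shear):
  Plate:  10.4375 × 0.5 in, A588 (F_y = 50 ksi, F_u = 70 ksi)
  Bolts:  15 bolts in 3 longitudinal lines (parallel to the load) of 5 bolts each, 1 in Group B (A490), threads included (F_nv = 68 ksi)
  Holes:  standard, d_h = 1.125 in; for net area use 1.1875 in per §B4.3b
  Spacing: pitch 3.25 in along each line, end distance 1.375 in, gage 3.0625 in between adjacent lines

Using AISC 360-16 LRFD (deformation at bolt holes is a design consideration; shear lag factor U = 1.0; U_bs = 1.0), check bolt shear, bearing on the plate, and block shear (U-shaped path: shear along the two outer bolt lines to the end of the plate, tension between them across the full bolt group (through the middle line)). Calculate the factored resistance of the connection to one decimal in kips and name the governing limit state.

Bolt shear: A_b = π(1)²/4 = 0.7854 in². φR_n = 0.75 × 68 × 0.7854 × 15 × 1 = 600.8 kips.
Bearing (0.5 in plate, F_u = 70 ksi): end bolts L_c = 1.375 − 1.125/2 = 0.8125, R_n = min(1.2×0.8125×0.5×70, 2.4×1×0.5×70) = 34.125 kips/bolt; interior L_c = 3.25 − 1.125 = 2.125, R_n = 84 kips/bolt. φR_n = 0.75 × (3×34.125 + 12×84) = 832.8 kips.
Block shear: shear path 2×[1.375+4×3.25] = 2×14.375 in, A_gv = 14.375, A_nv = 2×(14.375 − 4.5×1.1875)×0.5 = 9.0313 in²; tension across gage: (6.125 − 2×1.1875)×0.5 = 1.875 in². R_n = min(0.6×70×9.0313, 0.6×50×14.375) + 1.0×70×1.875 = min(379.31, 431.25) + 131.25 = 510.56 kips. φR_n = 0.75 × 510.56 = 382.9 kips.
Governing: min(600.8, 832.8, 382.9) = 382.9 kips → block shear.

382.9 kips (block shear governs)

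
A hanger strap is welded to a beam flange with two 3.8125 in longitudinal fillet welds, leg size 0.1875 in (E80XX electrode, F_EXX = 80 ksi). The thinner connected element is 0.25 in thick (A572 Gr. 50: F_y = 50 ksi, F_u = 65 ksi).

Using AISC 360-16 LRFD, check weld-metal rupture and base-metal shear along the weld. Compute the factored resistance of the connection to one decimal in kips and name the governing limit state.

36.4 kips (weld metal governs)

Weld metal: throat = 0.707×0.1875 = 0.13256 in, L = 2×3.8125 = 7.625 in. φR_n = 0.75 × 0.6 × 80 × 0.13256 × 7.625 = 36.4 kips.
Base metal shear (0.25 in plate): yield φR_n = 1.0×0.6×50×0.25×7.625 = 57.2 kips; rupture φR_n = 0.75×0.6×65×0.25×7.625 = 55.8 kips; take 55.8 kips (rupture).
Governing: min(36.4, 55.8) = 36.4 kips → weld metal.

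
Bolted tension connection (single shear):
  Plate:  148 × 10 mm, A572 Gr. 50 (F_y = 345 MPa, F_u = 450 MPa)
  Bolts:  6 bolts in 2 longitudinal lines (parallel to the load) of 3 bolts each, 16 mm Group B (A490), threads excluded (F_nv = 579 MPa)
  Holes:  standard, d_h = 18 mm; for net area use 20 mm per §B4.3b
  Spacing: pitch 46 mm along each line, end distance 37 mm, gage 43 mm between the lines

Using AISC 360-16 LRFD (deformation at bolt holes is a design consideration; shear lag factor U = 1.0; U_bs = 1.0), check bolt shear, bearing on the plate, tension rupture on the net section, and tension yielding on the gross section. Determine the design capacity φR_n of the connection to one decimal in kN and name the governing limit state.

Bolt shear: A_b = π(16)²/4 = 201.06 mm². φR_n = 0.75 × 579 × 201.06 × 6 × 1 = 523.9 kN.
Bearing (10 mm plate, F_u = 450 MPa): end bolts L_c = 37 − 18/2 = 28, R_n = min(1.2×28×10×450, 2.4×16×10×450) = 151.2 kN/bolt; interior L_c = 46 − 18 = 28, R_n = 151.2 kN/bolt. φR_n = 0.75 × (2×151.2 + 4×151.2) = 680.4 kN.
Tension rupture (net): A_n = (148 − 2×20)×10 = 1080 mm² (U = 1.0, A_e = A_n). φR_n = 0.75 × 450 × 1080 = 364.5 kN.
Tension yield (gross): A_g = 148×10 = 1480 mm². φR_n = 0.90 × 345 × 1480 = 459.5 kN.
Governing: min(523.9, 680.4, 364.5, 459.5) = 364.5 kN → net-section rupture.

364.5 kN (net-section rupture governs)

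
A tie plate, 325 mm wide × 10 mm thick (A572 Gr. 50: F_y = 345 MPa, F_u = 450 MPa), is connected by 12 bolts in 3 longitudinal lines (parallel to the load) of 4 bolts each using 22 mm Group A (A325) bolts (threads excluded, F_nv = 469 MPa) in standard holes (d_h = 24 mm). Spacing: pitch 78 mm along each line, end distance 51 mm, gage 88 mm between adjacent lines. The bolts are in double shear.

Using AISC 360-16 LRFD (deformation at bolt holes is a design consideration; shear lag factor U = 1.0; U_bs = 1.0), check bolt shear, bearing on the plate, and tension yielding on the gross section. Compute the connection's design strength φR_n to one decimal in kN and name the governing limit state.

1009.1 kN (gross-section yield governs)

Bolt shear: A_b = π(22)²/4 = 380.13 mm². φR_n = 0.75 × 469 × 380.13 × 12 × 2 = 3209.1 kN.
Bearing (10 mm plate, F_u = 450 MPa): end bolts L_c = 51 − 24/2 = 39, R_n = min(1.2×39×10×450, 2.4×22×10×450) = 210.6 kN/bolt; interior L_c = 78 − 24 = 54, R_n = 237.6 kN/bolt. φR_n = 0.75 × (3×210.6 + 9×237.6) = 2077.7 kN.
Tension yield (gross): A_g = 325×10 = 3250 mm². φR_n = 0.90 × 345 × 3250 = 1009.1 kN.
Governing: min(3209.1, 2077.7, 1009.1) = 1009.1 kN → gross-section yield.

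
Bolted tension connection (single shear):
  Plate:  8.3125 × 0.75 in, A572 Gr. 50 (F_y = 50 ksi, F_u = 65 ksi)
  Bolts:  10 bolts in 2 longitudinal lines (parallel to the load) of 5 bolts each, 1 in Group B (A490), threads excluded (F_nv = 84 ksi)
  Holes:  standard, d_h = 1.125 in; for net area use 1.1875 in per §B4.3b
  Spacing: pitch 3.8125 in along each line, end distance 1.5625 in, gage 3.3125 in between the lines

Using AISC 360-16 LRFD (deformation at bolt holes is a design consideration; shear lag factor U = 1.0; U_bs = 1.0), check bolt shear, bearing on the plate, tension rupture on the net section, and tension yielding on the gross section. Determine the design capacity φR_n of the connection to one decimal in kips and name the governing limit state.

217.1 kips (net-section rupture governs)

Bolt shear: A_b = π(1)²/4 = 0.7854 in². φR_n = 0.75 × 84 × 0.7854 × 10 × 1 = 494.8 kips.
Bearing (0.75 in plate, F_u = 65 ksi): end bolts L_c = 1.5625 − 1.125/2 = 1, R_n = min(1.2×1×0.75×65, 2.4×1×0.75×65) = 58.5 kips/bolt; interior L_c = 3.8125 − 1.125 = 2.6875, R_n = 117 kips/bolt. φR_n = 0.75 × (2×58.5 + 8×117) = 789.8 kips.
Tension rupture (net): A_n = (8.3125 − 2×1.1875)×0.75 = 4.4531 in² (U = 1.0, A_e = A_n). φR_n = 0.75 × 65 × 4.4531 = 217.1 kips.
Tension yield (gross): A_g = 8.3125×0.75 = 6.2344 in². φR_n = 0.90 × 50 × 6.2344 = 280.5 kips.
Governing: min(494.8, 789.8, 217.1, 280.5) = 217.1 kips → net-section rupture.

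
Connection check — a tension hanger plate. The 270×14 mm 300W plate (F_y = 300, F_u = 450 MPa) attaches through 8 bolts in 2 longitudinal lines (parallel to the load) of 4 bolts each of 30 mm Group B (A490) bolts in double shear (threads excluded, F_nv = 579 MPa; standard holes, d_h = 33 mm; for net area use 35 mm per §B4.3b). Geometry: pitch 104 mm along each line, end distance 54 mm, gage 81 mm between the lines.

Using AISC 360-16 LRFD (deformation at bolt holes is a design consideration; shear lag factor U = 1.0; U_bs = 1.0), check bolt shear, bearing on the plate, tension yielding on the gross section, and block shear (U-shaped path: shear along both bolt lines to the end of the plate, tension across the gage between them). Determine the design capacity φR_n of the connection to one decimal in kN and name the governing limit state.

Bolt shear: A_b = π(30)²/4 = 706.86 mm². φR_n = 0.75 × 579 × 706.86 × 8 × 2 = 4911.3 kN.
Bearing (14 mm plate, F_u = 450 MPa): end bolts L_c = 54 − 33/2 = 37.5, R_n = min(1.2×37.5×14×450, 2.4×30×14×450) = 283.5 kN/bolt; interior L_c = 104 − 33 = 71, R_n = 453.6 kN/bolt. φR_n = 0.75 × (2×283.5 + 6×453.6) = 2466.5 kN.
Tension yield (gross): A_g = 270×14 = 3780 mm². φR_n = 0.90 × 300 × 3780 = 1020.6 kN.
Block shear: shear path 2×[54+3×104] = 2×366 mm, A_gv = 10248, A_nv = 2×(366 − 3.5×35)×14 = 6818 mm²; tension across gage: (81 − 1×35)×14 = 644 mm². R_n = min(0.6×450×6818, 0.6×300×10248) + 1.0×450×644 = min(1840.9, 1844.6) + 289.8 = 2130.7 kN. φR_n = 0.75 × 2130.7 = 1598.0 kN.
Governing: min(4911.3, 2466.5, 1020.6, 1598.0) = 1020.6 kN → gross-section yield.

1020.6 kN (gross-section yield governs)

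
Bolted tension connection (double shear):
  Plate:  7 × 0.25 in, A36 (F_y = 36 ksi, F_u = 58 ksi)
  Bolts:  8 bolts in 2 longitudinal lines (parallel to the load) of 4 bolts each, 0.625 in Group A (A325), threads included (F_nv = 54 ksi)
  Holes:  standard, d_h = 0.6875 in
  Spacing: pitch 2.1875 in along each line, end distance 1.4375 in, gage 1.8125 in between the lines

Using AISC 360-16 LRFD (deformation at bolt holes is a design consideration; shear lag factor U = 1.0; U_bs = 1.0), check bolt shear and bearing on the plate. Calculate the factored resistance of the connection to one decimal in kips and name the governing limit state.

126.4 kips (bearing governs)

Bolt shear: A_b = π(0.625)²/4 = 0.3068 in². φR_n = 0.75 × 54 × 0.3068 × 8 × 2 = 198.8 kips.
Bearing (0.25 in plate, F_u = 58 ksi): end bolts L_c = 1.4375 − 0.6875/2 = 1.09375, R_n = min(1.2×1.09375×0.25×58, 2.4×0.625×0.25×58) = 19.031 kips/bolt; interior L_c = 2.1875 − 0.6875 = 1.5, R_n = 21.75 kips/bolt. φR_n = 0.75 × (2×19.031 + 6×21.75) = 126.4 kips.
Governing: min(198.8, 126.4) = 126.4 kips → bearing.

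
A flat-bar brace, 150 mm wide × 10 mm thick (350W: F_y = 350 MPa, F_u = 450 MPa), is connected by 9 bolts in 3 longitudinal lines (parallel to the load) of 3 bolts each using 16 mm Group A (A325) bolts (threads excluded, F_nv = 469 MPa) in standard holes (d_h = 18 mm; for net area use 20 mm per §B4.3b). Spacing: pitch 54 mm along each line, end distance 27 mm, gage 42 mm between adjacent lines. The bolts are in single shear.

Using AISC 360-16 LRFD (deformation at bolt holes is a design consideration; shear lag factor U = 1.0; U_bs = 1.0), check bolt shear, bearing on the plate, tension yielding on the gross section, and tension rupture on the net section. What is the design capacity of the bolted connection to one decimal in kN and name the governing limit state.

Bolt shear: A_b = π(16)²/4 = 201.06 mm². φR_n = 0.75 × 469 × 201.06 × 9 × 1 = 636.5 kN.
Bearing (10 mm plate, F_u = 450 MPa): end bolts L_c = 27 − 18/2 = 18, R_n = min(1.2×18×10×450, 2.4×16×10×450) = 97.2 kN/bolt; interior L_c = 54 − 18 = 36, R_n = 172.8 kN/bolt. φR_n = 0.75 × (3×97.2 + 6×172.8) = 996.3 kN.
Tension yield (gross): A_g = 150×10 = 1500 mm². φR_n = 0.90 × 350 × 1500 = 472.5 kN.
Tension rupture (net): A_n = (150 − 3×20)×10 = 900 mm² (U = 1.0, A_e = A_n). φR_n = 0.75 × 450 × 900 = 303.8 kN.
Governing: min(636.5, 996.3, 472.5, 303.8) = 303.8 kN → net-section rupture.

303.8 kN (net-section rupture governs)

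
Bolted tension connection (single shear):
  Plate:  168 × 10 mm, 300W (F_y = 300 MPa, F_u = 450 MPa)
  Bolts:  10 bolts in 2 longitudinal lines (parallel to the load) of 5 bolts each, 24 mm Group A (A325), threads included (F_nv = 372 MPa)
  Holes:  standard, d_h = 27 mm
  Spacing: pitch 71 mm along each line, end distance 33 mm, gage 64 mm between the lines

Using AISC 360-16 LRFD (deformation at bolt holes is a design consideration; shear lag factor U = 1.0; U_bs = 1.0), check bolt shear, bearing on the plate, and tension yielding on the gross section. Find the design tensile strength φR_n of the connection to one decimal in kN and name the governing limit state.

453.6 kN (gross-section yield governs)

Bolt shear: A_b = π(24)²/4 = 452.39 mm². φR_n = 0.75 × 372 × 452.39 × 10 × 1 = 1262.2 kN.
Bearing (10 mm plate, F_u = 450 MPa): end bolts L_c = 33 − 27/2 = 19.5, R_n = min(1.2×19.5×10×450, 2.4×24×10×450) = 105.3 kN/bolt; interior L_c = 71 − 27 = 44, R_n = 237.6 kN/bolt. φR_n = 0.75 × (2×105.3 + 8×237.6) = 1583.6 kN.
Tension yield (gross): A_g = 168×10 = 1680 mm². φR_n = 0.90 × 300 × 1680 = 453.6 kN.
Governing: min(1262.2, 1583.6, 453.6) = 453.6 kN → gross-section yield.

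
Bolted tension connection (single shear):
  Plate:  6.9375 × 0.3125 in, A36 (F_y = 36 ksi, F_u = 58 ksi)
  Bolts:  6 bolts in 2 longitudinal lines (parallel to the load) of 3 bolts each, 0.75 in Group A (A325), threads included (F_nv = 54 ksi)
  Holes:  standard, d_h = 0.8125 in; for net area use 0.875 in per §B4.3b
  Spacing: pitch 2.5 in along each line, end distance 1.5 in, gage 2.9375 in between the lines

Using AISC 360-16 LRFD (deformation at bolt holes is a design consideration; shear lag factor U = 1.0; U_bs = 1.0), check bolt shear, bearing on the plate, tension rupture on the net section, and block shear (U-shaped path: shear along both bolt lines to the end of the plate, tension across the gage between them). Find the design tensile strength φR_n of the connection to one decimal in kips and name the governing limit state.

70.5 kips (net-section rupture governs)

Bolt shear: A_b = π(0.75)²/4 = 0.44179 in². φR_n = 0.75 × 54 × 0.44179 × 6 × 1 = 107.4 kips.
Bearing (0.3125 in plate, F_u = 58 ksi): end bolts L_c = 1.5 − 0.8125/2 = 1.09375, R_n = min(1.2×1.09375×0.3125×58, 2.4×0.75×0.3125×58) = 23.789 kips/bolt; interior L_c = 2.5 − 0.8125 = 1.6875, R_n = 32.625 kips/bolt. φR_n = 0.75 × (2×23.789 + 4×32.625) = 133.6 kips.
Tension rupture (net): A_n = (6.9375 − 2×0.875)×0.3125 = 1.6211 in² (U = 1.0, A_e = A_n). φR_n = 0.75 × 58 × 1.6211 = 70.5 kips.
Block shear: shear path 2×[1.5+2×2.5] = 2×6.5 in, A_gv = 4.0625, A_nv = 2×(6.5 − 2.5×0.875)×0.3125 = 2.6953 in²; tension across gage: (2.9375 − 1×0.875)×0.3125 = 0.64453 in². R_n = min(0.6×58×2.6953, 0.6×36×4.0625) + 1.0×58×0.64453 = min(93.796, 87.75) + 37.383 = 125.13 kips. φR_n = 0.75 × 125.13 = 93.8 kips.
Governing: min(107.4, 133.6, 70.5, 93.8) = 70.5 kips → net-section rupture.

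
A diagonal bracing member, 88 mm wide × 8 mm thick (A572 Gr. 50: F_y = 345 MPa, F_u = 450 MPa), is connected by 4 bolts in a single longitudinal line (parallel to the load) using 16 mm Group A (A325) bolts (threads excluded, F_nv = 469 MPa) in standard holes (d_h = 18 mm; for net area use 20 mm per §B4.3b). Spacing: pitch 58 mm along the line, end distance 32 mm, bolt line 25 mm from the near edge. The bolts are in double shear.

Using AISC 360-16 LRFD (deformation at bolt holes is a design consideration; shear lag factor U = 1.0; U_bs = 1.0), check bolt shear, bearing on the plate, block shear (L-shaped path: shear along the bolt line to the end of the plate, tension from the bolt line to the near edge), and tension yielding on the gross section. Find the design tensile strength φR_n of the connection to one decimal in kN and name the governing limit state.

218.6 kN (gross-section yield governs)

Bolt shear: A_b = π(16)²/4 = 201.06 mm². φR_n = 0.75 × 469 × 201.06 × 4 × 2 = 565.8 kN.
Bearing (8 mm plate, F_u = 450 MPa): end bolts L_c = 32 − 18/2 = 23, R_n = min(1.2×23×8×450, 2.4×16×8×450) = 99.36 kN/bolt; interior L_c = 58 − 18 = 40, R_n = 138.24 kN/bolt. φR_n = 0.75 × (1×99.36 + 3×138.24) = 385.6 kN.
Block shear: shear path 1×[32+3×58] = 1×206 mm, A_gv = 1648, A_nv = 1×(206 − 3.5×20)×8 = 1088 mm²; tension to near edge: (25 − 0.5×20)×8 = 120 mm². R_n = min(0.6×450×1088, 0.6×345×1648) + 1.0×450×120 = min(293.76, 341.14) + 54 = 347.76 kN. φR_n = 0.75 × 347.76 = 260.8 kN.
Tension yield (gross): A_g = 88×8 = 704 mm². φR_n = 0.90 × 345 × 704 = 218.6 kN.
Governing: min(565.8, 385.6, 260.8, 218.6) = 218.6 kN → gross-section yield.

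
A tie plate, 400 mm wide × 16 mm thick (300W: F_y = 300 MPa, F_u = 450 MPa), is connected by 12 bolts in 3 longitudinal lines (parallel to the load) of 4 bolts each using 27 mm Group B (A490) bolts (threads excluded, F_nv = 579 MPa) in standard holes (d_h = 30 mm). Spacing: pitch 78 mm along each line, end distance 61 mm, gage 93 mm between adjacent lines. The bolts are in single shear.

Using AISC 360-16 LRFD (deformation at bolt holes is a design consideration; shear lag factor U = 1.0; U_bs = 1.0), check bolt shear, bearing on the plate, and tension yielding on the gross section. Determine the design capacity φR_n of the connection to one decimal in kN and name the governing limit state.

Bolt shear: A_b = π(27)²/4 = 572.56 mm². φR_n = 0.75 × 579 × 572.56 × 12 × 1 = 2983.6 kN.
Bearing (16 mm plate, F_u = 450 MPa): end bolts L_c = 61 − 30/2 = 46, R_n = min(1.2×46×16×450, 2.4×27×16×450) = 397.44 kN/bolt; interior L_c = 78 − 30 = 48, R_n = 414.72 kN/bolt. φR_n = 0.75 × (3×397.44 + 9×414.72) = 3693.6 kN.
Tension yield (gross): A_g = 400×16 = 6400 mm². φR_n = 0.90 × 300 × 6400 = 1728.0 kN.
Governing: min(2983.6, 3693.6, 1728.0) = 1728.0 kN → gross-section yield.

1728.0 kN (gross-section yield governs)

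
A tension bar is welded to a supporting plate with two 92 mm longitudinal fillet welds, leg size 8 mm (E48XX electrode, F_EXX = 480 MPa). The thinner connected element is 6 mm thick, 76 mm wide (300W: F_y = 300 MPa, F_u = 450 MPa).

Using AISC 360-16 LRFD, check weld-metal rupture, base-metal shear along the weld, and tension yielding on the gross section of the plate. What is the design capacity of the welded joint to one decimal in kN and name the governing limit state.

123.1 kN (gross-section yield governs)

Weld metal: throat = 0.707×8 = 5.656 mm, L = 2×92 = 184 mm. φR_n = 0.75 × 0.6 × 480 × 5.656 × 184 = 224.8 kN.
Base metal shear (6 mm plate): yield φR_n = 1.0×0.6×300×6×184 = 198.7 kN; rupture φR_n = 0.75×0.6×450×6×184 = 223.6 kN; take 198.7 kN (yield).
Tension yield (gross): A_g = 76×6 = 456 mm². φR_n = 0.90 × 300 × 456 = 123.1 kN.
Governing: min(224.8, 198.7, 123.1) = 123.1 kN → gross-section yield.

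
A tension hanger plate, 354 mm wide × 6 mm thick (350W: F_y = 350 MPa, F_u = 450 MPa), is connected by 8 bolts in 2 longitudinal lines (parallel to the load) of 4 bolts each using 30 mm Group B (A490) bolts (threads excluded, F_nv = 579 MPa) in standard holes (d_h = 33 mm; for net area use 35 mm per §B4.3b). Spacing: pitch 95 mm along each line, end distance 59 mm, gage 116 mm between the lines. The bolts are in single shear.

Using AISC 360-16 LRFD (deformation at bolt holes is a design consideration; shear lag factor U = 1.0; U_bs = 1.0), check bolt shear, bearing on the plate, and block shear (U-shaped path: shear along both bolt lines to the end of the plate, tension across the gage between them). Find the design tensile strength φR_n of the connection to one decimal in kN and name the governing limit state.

702.3 kN (block shear governs)

Bolt shear: A_b = π(30)²/4 = 706.86 mm². φR_n = 0.75 × 579 × 706.86 × 8 × 1 = 2455.6 kN.
Bearing (6 mm plate, F_u = 450 MPa): end bolts L_c = 59 − 33/2 = 42.5, R_n = min(1.2×42.5×6×450, 2.4×30×6×450) = 137.7 kN/bolt; interior L_c = 95 − 33 = 62, R_n = 194.4 kN/bolt. φR_n = 0.75 × (2×137.7 + 6×194.4) = 1081.4 kN.
Block shear: shear path 2×[59+3×95] = 2×344 mm, A_gv = 4128, A_nv = 2×(344 − 3.5×35)×6 = 2658 mm²; tension across gage: (116 − 1×35)×6 = 486 mm². R_n = min(0.6×450×2658, 0.6×350×4128) + 1.0×450×486 = min(717.66, 866.88) + 218.7 = 936.36 kN. φR_n = 0.75 × 936.36 = 702.3 kN.
Governing: min(2455.6, 1081.4, 702.3) = 702.3 kN → block shear.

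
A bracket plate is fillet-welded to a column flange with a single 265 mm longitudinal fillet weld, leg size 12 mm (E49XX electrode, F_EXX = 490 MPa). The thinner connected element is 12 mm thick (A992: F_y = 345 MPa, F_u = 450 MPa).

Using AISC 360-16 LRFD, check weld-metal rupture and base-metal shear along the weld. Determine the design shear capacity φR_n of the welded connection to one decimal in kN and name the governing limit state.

495.7 kN (weld metal governs)

Weld metal: throat = 0.707×12 = 8.484 mm, L = 265 mm. φR_n = 0.75 × 0.6 × 490 × 8.484 × 265 = 495.7 kN.
Base metal shear (12 mm plate): yield φR_n = 1.0×0.6×345×12×265 = 658.3 kN; rupture φR_n = 0.75×0.6×450×12×265 = 644.0 kN; take 644.0 kN (rupture).
Governing: min(495.7, 644.0) = 495.7 kN → weld metal.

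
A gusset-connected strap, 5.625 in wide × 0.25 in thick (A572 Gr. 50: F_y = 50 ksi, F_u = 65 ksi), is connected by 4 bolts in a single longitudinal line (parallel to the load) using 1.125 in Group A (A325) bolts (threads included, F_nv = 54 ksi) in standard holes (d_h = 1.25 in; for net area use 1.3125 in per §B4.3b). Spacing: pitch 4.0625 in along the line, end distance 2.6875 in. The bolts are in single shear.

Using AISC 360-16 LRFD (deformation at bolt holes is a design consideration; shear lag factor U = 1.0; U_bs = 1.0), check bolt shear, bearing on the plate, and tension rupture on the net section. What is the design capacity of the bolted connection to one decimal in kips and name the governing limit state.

Bolt shear: A_b = π(1.125)²/4 = 0.99402 in². φR_n = 0.75 × 54 × 0.99402 × 4 × 1 = 161.0 kips.
Bearing (0.25 in plate, F_u = 65 ksi): end bolts L_c = 2.6875 − 1.25/2 = 2.0625, R_n = min(1.2×2.0625×0.25×65, 2.4×1.125×0.25×65) = 40.219 kips/bolt; interior L_c = 4.0625 − 1.25 = 2.8125, R_n = 43.875 kips/bolt. φR_n = 0.75 × (1×40.219 + 3×43.875) = 128.9 kips.
Tension rupture (net): A_n = (5.625 − 1×1.3125)×0.25 = 1.0781 in² (U = 1.0, A_e = A_n). φR_n = 0.75 × 65 × 1.0781 = 52.6 kips.
Governing: min(161.0, 128.9, 52.6) = 52.6 kips → net-section rupture.

52.6 kips (net-section rupture governs)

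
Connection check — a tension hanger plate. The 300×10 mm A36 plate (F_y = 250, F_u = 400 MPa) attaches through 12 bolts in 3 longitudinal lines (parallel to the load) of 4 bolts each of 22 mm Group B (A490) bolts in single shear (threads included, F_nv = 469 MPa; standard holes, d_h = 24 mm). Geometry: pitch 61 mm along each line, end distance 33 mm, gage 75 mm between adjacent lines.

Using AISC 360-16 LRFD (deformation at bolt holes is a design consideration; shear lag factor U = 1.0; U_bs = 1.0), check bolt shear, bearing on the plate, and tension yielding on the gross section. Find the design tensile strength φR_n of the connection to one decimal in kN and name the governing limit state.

Bolt shear: A_b = π(22)²/4 = 380.13 mm². φR_n = 0.75 × 469 × 380.13 × 12 × 1 = 1604.5 kN.
Bearing (10 mm plate, F_u = 400 MPa): end bolts L_c = 33 − 24/2 = 21, R_n = min(1.2×21×10×400, 2.4×22×10×400) = 100.8 kN/bolt; interior L_c = 61 − 24 = 37, R_n = 177.6 kN/bolt. φR_n = 0.75 × (3×100.8 + 9×177.6) = 1425.6 kN.
Tension yield (gross): A_g = 300×10 = 3000 mm². φR_n = 0.90 × 250 × 3000 = 675.0 kN.
Governing: min(1604.5, 1425.6, 675.0) = 675.0 kN → gross-section yield.

675.0 kN (gross-section yield governs)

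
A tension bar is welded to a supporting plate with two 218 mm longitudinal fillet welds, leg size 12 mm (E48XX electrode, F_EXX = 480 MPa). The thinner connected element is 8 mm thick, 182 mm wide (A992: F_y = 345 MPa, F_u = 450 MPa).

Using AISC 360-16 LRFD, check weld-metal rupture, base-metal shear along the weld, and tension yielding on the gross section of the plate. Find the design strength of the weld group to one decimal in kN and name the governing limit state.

Weld metal: throat = 0.707×12 = 8.484 mm, L = 2×218 = 436 mm. φR_n = 0.75 × 0.6 × 480 × 8.484 × 436 = 799.0 kN.
Base metal shear (8 mm plate): yield φR_n = 1.0×0.6×345×8×436 = 722.0 kN; rupture φR_n = 0.75×0.6×450×8×436 = 706.3 kN; take 706.3 kN (rupture).
Tension yield (gross): A_g = 182×8 = 1456 mm². φR_n = 0.90 × 345 × 1456 = 452.1 kN.
Governing: min(799.0, 706.3, 452.1) = 452.1 kN → gross-section yield.

452.1 kN (gross-section yield governs)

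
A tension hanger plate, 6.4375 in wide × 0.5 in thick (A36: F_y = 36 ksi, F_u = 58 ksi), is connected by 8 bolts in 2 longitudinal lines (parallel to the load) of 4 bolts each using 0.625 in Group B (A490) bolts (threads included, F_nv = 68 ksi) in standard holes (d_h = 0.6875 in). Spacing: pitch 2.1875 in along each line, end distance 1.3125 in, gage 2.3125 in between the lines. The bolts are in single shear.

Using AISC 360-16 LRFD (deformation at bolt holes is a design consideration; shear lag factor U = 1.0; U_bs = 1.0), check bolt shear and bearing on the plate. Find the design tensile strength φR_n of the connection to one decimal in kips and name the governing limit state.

125.2 kips (bolt shear governs)

Bolt shear: A_b = π(0.625)²/4 = 0.3068 in². φR_n = 0.75 × 68 × 0.3068 × 8 × 1 = 125.2 kips.
Bearing (0.5 in plate, F_u = 58 ksi): end bolts L_c = 1.3125 − 0.6875/2 = 0.96875, R_n = min(1.2×0.96875×0.5×58, 2.4×0.625×0.5×58) = 33.713 kips/bolt; interior L_c = 2.1875 − 0.6875 = 1.5, R_n = 43.5 kips/bolt. φR_n = 0.75 × (2×33.713 + 6×43.5) = 246.3 kips.
Governing: min(125.2, 246.3) = 125.2 kips → bolt shear.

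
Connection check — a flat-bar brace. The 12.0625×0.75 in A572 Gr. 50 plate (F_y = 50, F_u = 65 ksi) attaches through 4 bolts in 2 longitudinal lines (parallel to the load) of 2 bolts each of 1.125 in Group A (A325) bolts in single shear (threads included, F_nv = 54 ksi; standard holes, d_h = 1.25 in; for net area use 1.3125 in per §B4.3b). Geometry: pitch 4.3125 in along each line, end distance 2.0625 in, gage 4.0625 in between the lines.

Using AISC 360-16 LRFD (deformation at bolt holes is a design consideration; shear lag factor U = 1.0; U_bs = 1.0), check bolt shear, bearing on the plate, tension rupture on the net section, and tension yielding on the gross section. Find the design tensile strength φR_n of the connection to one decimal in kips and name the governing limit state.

Bolt shear: A_b = π(1.125)²/4 = 0.99402 in². φR_n = 0.75 × 54 × 0.99402 × 4 × 1 = 161.0 kips.
Bearing (0.75 in plate, F_u = 65 ksi): end bolts L_c = 2.0625 − 1.25/2 = 1.4375, R_n = min(1.2×1.4375×0.75×65, 2.4×1.125×0.75×65) = 84.094 kips/bolt; interior L_c = 4.3125 − 1.25 = 3.0625, R_n = 131.63 kips/bolt. φR_n = 0.75 × (2×84.094 + 2×131.63) = 323.6 kips.
Tension rupture (net): A_n = (12.0625 − 2×1.3125)×0.75 = 7.0781 in² (U = 1.0, A_e = A_n). φR_n = 0.75 × 65 × 7.0781 = 345.1 kips.
Tension yield (gross): A_g = 12.0625×0.75 = 9.0469 in². φR_n = 0.90 × 50 × 9.0469 = 407.1 kips.
Governing: min(161.0, 323.6, 345.1, 407.1) = 161.0 kips → bolt shear.

161.0 kips (bolt shear governs)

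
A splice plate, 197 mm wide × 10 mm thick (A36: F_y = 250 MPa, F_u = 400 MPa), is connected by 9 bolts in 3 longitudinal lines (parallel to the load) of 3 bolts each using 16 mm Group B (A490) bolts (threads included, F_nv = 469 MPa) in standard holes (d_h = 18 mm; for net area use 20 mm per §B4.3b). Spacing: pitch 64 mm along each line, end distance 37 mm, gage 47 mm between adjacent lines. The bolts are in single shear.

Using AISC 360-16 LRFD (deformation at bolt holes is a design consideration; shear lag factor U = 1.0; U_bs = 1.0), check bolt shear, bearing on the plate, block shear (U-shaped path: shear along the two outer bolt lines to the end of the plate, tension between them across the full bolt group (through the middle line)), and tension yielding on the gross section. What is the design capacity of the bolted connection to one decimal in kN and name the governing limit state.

443.3 kN (gross-section yield governs)

Bolt shear: A_b = π(16)²/4 = 201.06 mm². φR_n = 0.75 × 469 × 201.06 × 9 × 1 = 636.5 kN.
Bearing (10 mm plate, F_u = 400 MPa): end bolts L_c = 37 − 18/2 = 28, R_n = min(1.2×28×10×400, 2.4×16×10×400) = 134.4 kN/bolt; interior L_c = 64 − 18 = 46, R_n = 153.6 kN/bolt. φR_n = 0.75 × (3×134.4 + 6×153.6) = 993.6 kN.
Block shear: shear path 2×[37+2×64] = 2×165 mm, A_gv = 3300, A_nv = 2×(165 − 2.5×20)×10 = 2300 mm²; tension across gage: (94 − 2×20)×10 = 540 mm². R_n = min(0.6×400×2300, 0.6×250×3300) + 1.0×400×540 = min(552, 495) + 216 = 711 kN. φR_n = 0.75 × 711 = 533.3 kN.
Tension yield (gross): A_g = 197×10 = 1970 mm². φR_n = 0.90 × 250 × 1970 = 443.3 kN.
Governing: min(636.5, 993.6, 533.3, 443.3) = 443.3 kN → gross-section yield.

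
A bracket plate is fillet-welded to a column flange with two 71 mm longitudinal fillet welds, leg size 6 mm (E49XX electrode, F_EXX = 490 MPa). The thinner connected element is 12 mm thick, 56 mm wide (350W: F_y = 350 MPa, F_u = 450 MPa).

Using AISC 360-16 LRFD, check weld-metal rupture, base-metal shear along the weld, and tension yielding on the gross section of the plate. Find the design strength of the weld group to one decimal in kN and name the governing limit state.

Weld metal: throat = 0.707×6 = 4.242 mm, L = 2×71 = 142 mm. φR_n = 0.75 × 0.6 × 490 × 4.242 × 142 = 132.8 kN.
Base metal shear (12 mm plate): yield φR_n = 1.0×0.6×350×12×142 = 357.8 kN; rupture φR_n = 0.75×0.6×450×12×142 = 345.1 kN; take 345.1 kN (rupture).
Tension yield (gross): A_g = 56×12 = 672 mm². φR_n = 0.90 × 350 × 672 = 211.7 kN.
Governing: min(132.8, 345.1, 211.7) = 132.8 kN → weld metal.

132.8 kN (weld metal governs)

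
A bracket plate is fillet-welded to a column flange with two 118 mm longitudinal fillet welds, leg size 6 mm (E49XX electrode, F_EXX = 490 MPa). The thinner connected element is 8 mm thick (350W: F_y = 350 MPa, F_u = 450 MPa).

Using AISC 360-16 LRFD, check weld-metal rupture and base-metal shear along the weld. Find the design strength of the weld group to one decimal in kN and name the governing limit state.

Weld metal: throat = 0.707×6 = 4.242 mm, L = 2×118 = 236 mm. φR_n = 0.75 × 0.6 × 490 × 4.242 × 236 = 220.7 kN.
Base metal shear (8 mm plate): yield φR_n = 1.0×0.6×350×8×236 = 396.5 kN; rupture φR_n = 0.75×0.6×450×8×236 = 382.3 kN; take 382.3 kN (rupture).
Governing: min(220.7, 382.3) = 220.7 kN → weld metal.

220.7 kN (weld metal governs)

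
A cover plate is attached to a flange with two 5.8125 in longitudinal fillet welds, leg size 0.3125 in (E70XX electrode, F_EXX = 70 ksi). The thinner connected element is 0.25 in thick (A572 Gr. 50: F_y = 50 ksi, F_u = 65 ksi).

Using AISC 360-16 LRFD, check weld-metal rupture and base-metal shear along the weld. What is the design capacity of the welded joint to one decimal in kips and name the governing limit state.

80.9 kips (weld metal governs)

Weld metal: throat = 0.707×0.3125 = 0.22094 in, L = 2×5.8125 = 11.625 in. φR_n = 0.75 × 0.6 × 70 × 0.22094 × 11.625 = 80.9 kips.
Base metal shear (0.25 in plate): yield φR_n = 1.0×0.6×50×0.25×11.625 = 87.2 kips; rupture φR_n = 0.75×0.6×65×0.25×11.625 = 85.0 kips; take 85.0 kips (rupture).
Governing: min(80.9, 85.0) = 80.9 kips → weld metal.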